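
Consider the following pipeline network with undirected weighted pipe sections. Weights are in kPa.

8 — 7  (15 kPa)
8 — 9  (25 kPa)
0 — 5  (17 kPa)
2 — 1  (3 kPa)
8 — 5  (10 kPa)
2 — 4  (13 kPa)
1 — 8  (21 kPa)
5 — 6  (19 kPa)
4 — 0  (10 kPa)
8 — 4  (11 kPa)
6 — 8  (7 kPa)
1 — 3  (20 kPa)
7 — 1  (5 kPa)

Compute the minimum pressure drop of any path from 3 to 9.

Compare a few routes:
3–1–7–8–9: 20+5+15+25 = 65
3–1–8–9: 20+21+25 = 66
3–1–2–4–8–9: 20+3+13+11+25 = 72
Cheapest is 3–1–7–8–9 at 65 kPa.

65 kPa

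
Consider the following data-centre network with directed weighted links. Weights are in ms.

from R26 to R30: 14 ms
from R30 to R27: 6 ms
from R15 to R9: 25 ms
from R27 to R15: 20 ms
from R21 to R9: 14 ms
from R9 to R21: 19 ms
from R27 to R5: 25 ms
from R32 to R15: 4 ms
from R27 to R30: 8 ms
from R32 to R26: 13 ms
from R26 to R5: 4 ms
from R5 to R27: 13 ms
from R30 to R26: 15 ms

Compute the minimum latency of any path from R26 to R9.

Running Dijkstra from R26:
R26: 0
R5: 4  (via R26)
R30: 14  (via R26)
R27: 17  (via R5)
R15: 37  (via R27)
R9: 62  (via R15)
Shortest route: R26 → R5 → R27 → R15 → R9 = 62 ms.

62 ms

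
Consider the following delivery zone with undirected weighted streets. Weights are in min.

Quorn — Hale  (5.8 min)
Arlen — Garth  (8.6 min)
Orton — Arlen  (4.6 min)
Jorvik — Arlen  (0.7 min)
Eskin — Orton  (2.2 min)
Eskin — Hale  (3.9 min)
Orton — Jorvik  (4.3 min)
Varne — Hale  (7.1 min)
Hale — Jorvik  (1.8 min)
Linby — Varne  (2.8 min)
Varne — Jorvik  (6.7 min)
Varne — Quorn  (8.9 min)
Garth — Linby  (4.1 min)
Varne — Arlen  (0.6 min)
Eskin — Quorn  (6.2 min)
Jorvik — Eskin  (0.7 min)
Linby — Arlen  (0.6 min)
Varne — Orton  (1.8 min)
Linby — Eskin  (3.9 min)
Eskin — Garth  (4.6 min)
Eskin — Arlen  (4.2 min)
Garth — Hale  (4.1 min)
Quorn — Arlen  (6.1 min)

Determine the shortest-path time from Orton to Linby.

3 min

Candidate routes:
Orton → Eskin → Jorvik → Arlen → Linby: 2.2+0.7+0.7+0.6 = 4.2
Orton → Varne → Arlen → Linby: 1.8+0.6+0.6 = 3
Orton → Varne → Linby: 1.8+2.8 = 4.6
Cheapest is Orton → Varne → Arlen → Linby at 3 min.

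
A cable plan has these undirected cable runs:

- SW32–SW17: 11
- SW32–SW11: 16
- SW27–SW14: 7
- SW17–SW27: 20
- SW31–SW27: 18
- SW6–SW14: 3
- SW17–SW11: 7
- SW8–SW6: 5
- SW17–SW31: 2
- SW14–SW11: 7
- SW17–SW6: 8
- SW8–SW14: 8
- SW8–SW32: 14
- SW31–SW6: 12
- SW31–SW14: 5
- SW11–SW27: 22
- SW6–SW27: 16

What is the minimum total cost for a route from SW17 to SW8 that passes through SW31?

Shortest SW17→SW31: SW17–SW31 = 2
Shortest SW31→SW8: SW31–SW14–SW8 = 13
Total via SW31: 2 + 13 = 15.

15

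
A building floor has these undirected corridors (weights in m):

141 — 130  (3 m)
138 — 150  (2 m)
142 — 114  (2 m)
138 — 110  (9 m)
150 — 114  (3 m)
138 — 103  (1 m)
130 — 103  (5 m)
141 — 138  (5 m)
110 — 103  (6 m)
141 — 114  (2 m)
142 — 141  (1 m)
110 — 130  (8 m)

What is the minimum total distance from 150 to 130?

8 m

Enumerating some paths:
150–114–141–138–103–130: 3+2+5+1+5 = 16
150–114–142–141–130: 3+2+1+3 = 9
150–138–141–130: 2+5+3 = 10
150–138–103–130: 2+1+5 = 8
Cheapest is 150–138–103–130 at 8 m.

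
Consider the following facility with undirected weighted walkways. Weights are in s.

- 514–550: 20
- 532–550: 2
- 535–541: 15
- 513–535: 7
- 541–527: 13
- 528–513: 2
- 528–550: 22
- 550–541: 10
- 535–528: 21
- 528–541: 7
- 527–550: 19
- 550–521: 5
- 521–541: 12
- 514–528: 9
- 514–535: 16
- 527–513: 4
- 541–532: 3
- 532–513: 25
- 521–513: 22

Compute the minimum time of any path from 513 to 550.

14 s

Shortest distances from 513:
513: 0
528: 2  (via 513)
527: 4  (via 513)
535: 7  (via 513)
541: 9  (via 528)
514: 11  (via 528)
532: 12  (via 541)
550: 14  (via 532)
Shortest route: 513–528–541–532–550 = 14 s.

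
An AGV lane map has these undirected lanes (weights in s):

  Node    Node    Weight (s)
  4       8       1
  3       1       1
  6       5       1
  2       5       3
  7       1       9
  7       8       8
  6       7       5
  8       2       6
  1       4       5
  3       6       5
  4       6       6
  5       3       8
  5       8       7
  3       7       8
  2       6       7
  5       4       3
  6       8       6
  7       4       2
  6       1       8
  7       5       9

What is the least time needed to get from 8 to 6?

Shortest distances from 8:
8: 0
4: 1  (via 8)
7: 3  (via 4)
5: 4  (via 4)
6: 5  (via 5)
Shortest route: 8 → 4 → 5 → 6 = 5 s.

5 s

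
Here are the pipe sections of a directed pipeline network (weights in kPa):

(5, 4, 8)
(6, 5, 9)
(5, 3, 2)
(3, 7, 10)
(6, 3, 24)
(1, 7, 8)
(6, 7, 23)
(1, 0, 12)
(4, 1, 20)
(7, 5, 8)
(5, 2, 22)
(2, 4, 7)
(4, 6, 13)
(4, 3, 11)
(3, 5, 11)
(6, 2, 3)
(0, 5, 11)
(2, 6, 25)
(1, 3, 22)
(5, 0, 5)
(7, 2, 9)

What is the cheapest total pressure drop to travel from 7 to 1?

36 kPa

Candidate routes:
7 → 5 → 2 → 4 → 1: 8+22+7+20 = 57
7 → 5 → 4 → 1: 8+8+20 = 36
7 → 2 → 6 → 5 → 4 → 1: 9+25+9+8+20 = 71
The minimum is 36 kPa via 7 → 5 → 4 → 1.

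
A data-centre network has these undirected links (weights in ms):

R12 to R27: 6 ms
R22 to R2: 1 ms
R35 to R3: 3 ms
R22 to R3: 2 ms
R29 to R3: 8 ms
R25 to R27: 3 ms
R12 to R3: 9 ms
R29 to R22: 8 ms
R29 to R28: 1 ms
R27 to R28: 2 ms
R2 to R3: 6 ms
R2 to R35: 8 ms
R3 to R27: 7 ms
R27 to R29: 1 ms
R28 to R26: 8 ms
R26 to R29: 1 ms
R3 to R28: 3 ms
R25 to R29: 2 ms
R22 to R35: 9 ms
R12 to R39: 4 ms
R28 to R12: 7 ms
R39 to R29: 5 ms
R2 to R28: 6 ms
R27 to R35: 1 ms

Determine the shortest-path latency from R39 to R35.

7 ms

Compare a few routes:
R39–R29–R28–R27–R35: 5+1+2+1 = 9
R39–R12–R27–R35: 4+6+1 = 11
R39–R29–R27–R35: 5+1+1 = 7
R39–R29–R25–R27–R35: 5+2+3+1 = 11
Cheapest is R39–R29–R27–R35 at 7 ms.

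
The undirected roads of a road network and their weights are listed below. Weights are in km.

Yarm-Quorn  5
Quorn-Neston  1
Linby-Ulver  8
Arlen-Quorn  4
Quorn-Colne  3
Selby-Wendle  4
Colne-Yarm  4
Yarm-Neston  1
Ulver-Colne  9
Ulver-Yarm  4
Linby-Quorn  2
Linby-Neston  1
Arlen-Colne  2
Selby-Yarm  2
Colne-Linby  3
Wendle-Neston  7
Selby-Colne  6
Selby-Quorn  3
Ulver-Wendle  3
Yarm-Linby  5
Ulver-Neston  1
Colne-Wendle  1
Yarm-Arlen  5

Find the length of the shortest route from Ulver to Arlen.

6 km

Running Dijkstra from Ulver:
Ulver: 0
Neston: 1  (via Ulver)
Linby: 2  (via Neston)
Yarm: 2  (via Neston)
Quorn: 2  (via Neston)
Wendle: 3  (via Ulver)
Colne: 4  (via Wendle)
Selby: 4  (via Yarm)
Arlen: 6  (via Quorn)
Shortest route: Ulver–Neston–Quorn–Arlen = 6 km.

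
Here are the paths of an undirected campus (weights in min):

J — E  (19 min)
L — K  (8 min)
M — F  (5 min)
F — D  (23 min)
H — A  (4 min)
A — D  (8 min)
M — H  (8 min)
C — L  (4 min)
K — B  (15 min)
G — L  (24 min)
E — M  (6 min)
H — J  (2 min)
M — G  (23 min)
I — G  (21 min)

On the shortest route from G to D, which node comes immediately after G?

M

Compare a few routes:
G - M - H - A - D: 23+8+4+8 = 43
G - M - F - D: 23+5+23 = 51
G - M - E - J - H - A - D: 23+6+19+2+4+8 = 62
The minimum is 43 min via G - M - H - A - D.
So from G the first move is to M.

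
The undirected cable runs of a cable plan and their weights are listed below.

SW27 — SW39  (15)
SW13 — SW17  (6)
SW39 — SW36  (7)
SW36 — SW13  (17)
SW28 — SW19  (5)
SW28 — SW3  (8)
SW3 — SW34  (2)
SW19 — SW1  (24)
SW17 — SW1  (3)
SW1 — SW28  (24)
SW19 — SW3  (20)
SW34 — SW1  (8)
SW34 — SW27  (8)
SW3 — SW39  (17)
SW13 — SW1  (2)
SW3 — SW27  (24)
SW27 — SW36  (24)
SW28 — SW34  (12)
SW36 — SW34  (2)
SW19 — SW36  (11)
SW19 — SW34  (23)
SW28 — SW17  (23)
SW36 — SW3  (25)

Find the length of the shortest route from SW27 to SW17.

Compare a few routes:
SW27 - SW34 - SW1 - SW13 - SW17: 8+8+2+6 = 24
SW27 - SW34 - SW36 - SW13 - SW1 - SW17: 8+2+17+2+3 = 32
SW27 - SW34 - SW1 - SW17: 8+8+3 = 19
The minimum is 19 via SW27 - SW34 - SW1 - SW17.

19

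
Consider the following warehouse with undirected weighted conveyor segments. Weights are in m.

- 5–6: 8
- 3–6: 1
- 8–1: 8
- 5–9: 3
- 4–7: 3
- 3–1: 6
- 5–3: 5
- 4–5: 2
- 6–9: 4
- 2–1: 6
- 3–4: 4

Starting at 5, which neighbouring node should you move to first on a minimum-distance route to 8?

3

Compare a few routes:
5–3–1–8: 5+6+8 = 19
5–9–6–3–1–8: 3+4+1+6+8 = 22
5–4–3–1–8: 2+4+6+8 = 20
Cheapest is 5–3–1–8 at 19 m.
So from 5 the first move is to 3.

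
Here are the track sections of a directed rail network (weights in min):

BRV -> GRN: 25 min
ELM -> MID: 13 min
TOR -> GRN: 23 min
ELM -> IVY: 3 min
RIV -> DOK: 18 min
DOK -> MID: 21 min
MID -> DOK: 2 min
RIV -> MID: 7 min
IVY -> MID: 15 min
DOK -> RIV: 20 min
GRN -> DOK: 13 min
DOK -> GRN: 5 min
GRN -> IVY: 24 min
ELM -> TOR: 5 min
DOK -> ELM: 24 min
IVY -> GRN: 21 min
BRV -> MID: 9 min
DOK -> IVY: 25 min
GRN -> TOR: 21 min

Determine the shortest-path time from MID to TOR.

28 min

Enumerating some paths:
MID - DOK - IVY - GRN - TOR: 2+25+21+21 = 69
MID - DOK - ELM - TOR: 2+24+5 = 31
MID - DOK - GRN - TOR: 2+5+21 = 28
The minimum is 28 min via MID - DOK - GRN - TOR.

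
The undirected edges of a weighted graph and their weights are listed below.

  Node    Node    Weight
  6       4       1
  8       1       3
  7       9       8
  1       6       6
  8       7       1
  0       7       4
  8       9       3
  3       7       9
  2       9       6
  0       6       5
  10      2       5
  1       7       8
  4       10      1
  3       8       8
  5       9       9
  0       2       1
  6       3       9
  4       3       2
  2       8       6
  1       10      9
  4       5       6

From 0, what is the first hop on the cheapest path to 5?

6

Compare a few routes:
0–2–10–4–5: 1+5+1+6 = 13
0–6–4–5: 5+1+6 = 12
Cheapest is 0–6–4–5 at 12.
So from 0 the first move is to 6.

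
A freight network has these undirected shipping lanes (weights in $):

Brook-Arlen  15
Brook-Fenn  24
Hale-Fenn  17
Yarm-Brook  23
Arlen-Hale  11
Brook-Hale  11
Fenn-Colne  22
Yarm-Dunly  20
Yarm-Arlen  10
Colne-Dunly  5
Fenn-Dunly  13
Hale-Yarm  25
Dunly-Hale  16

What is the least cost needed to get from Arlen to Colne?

$32

Settle nodes by increasing distance from Arlen:
Arlen: 0
Yarm: 10  (via Arlen)
Hale: 11  (via Arlen)
Brook: 15  (via Arlen)
Dunly: 27  (via Hale)
Fenn: 28  (via Hale)
Colne: 32  (via Dunly)
Shortest route: Arlen → Hale → Dunly → Colne = $32.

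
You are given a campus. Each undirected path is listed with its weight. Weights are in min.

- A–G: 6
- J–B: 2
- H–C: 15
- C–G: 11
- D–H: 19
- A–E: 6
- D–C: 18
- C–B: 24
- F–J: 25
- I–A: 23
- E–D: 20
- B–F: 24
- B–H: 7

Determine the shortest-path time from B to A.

Candidate routes:
B → H → C → G → A: 7+15+11+6 = 39
B → C → G → A: 24+11+6 = 41
B → H → D → E → A: 7+19+20+6 = 52
The minimum is 39 min via B → H → C → G → A.

39 min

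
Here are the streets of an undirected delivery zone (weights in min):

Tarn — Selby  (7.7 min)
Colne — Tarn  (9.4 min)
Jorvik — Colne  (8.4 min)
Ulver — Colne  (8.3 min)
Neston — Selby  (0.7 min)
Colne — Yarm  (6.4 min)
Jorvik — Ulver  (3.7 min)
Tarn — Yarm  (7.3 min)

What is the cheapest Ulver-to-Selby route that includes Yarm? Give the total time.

Best Ulver to Yarm: Ulver–Colne–Yarm costing 14.7
Shortest Yarm→Selby: Yarm–Tarn–Selby = 15
Total via Yarm: 14.7 + 15 = 29.7 min.

29.7 min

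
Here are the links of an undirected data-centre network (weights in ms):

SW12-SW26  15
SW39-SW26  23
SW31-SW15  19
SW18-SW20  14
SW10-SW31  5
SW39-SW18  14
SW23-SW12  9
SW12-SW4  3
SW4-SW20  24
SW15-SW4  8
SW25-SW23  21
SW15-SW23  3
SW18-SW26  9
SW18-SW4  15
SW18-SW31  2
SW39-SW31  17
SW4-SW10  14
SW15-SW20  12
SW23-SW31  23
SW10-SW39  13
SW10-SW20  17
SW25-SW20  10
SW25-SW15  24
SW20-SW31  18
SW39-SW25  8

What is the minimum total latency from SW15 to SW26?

Enumerating some paths:
SW15–SW31–SW18–SW26: 19+2+9 = 30
SW15–SW23–SW12–SW26: 3+9+15 = 27
SW15–SW4–SW12–SW26: 8+3+15 = 26
The minimum is 26 ms via SW15–SW4–SW12–SW26.

26 ms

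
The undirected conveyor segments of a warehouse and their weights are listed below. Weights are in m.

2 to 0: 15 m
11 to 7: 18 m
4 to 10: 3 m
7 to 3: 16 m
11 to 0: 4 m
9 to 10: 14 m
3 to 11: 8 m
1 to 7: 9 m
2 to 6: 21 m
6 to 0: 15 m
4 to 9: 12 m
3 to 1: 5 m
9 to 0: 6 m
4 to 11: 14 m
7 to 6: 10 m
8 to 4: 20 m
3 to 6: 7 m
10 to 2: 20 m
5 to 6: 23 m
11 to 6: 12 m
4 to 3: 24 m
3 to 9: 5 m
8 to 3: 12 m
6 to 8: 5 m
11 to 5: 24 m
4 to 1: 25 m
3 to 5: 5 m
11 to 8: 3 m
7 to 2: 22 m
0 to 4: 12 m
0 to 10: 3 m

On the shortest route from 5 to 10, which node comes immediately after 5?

3

Compare a few routes:
5 → 3 → 9 → 0 → 10: 5+5+6+3 = 19
5 → 3 → 11 → 0 → 10: 5+8+4+3 = 20
5 → 3 → 9 → 10: 5+5+14 = 24
Cheapest is 5 → 3 → 9 → 0 → 10 at 19 m.
So from 5 the first move is to 3.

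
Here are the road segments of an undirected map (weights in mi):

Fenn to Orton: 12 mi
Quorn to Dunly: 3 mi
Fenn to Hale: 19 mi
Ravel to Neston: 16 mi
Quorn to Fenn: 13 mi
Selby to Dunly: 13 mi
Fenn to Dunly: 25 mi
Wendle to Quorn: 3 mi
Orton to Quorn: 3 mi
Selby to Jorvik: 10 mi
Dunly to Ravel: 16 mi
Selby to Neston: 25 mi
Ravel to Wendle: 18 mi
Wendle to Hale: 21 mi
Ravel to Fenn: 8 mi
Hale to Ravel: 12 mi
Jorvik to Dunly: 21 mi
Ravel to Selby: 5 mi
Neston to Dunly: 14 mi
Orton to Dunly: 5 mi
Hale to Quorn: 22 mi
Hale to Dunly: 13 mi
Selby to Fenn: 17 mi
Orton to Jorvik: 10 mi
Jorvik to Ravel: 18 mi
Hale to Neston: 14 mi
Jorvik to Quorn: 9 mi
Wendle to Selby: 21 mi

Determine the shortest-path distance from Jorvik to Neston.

26 mi

Candidate routes:
Jorvik → Quorn → Dunly → Neston: 9+3+14 = 26
Jorvik → Orton → Dunly → Neston: 10+5+14 = 29
Cheapest is Jorvik → Quorn → Dunly → Neston at 26 mi.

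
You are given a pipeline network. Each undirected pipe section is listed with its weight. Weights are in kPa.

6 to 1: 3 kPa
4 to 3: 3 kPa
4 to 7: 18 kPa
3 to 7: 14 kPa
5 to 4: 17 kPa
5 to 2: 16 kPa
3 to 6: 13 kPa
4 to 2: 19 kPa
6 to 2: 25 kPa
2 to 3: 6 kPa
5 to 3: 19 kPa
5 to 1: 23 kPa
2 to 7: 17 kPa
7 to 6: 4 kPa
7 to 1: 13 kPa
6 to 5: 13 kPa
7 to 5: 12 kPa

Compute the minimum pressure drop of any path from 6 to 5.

13 kPa

Enumerating some paths:
6–7–5: 4+12 = 16
6–5: 13 = 13
6–1–5: 3+23 = 26
Cheapest is 6–5 at 13 kPa.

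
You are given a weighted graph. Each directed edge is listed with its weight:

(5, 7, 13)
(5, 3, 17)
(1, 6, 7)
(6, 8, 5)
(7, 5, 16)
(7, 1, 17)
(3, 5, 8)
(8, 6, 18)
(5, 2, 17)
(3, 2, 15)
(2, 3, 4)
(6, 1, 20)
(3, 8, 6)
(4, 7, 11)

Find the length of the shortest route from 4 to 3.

44

Compare a few routes:
4–7–5–3: 11+16+17 = 44
4–7–5–2–3: 11+16+17+4 = 48
Cheapest is 4–7–5–3 at 44.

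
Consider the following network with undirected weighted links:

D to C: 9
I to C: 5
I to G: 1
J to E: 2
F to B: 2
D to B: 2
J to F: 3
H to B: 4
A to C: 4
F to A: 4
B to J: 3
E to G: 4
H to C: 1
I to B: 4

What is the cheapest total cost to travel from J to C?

Candidate routes:
J → F → A → C: 3+4+4 = 11
J → B → H → C: 3+4+1 = 8
J → F → B → H → C: 3+2+4+1 = 10
Cheapest is J → B → H → C at 8.

8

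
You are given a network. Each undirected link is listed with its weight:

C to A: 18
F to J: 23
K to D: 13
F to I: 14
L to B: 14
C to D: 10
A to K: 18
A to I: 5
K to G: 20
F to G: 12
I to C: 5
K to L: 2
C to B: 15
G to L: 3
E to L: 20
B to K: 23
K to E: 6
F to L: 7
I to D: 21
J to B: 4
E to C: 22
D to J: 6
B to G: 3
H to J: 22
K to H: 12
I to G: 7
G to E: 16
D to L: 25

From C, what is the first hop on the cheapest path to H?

I

Candidate routes:
C - D - K - H: 10+13+12 = 35
C - B - G - L - K - H: 15+3+3+2+12 = 35
C - I - G - L - K - H: 5+7+3+2+12 = 29
Cheapest is C - I - G - L - K - H at 29.
So from C the first move is to I.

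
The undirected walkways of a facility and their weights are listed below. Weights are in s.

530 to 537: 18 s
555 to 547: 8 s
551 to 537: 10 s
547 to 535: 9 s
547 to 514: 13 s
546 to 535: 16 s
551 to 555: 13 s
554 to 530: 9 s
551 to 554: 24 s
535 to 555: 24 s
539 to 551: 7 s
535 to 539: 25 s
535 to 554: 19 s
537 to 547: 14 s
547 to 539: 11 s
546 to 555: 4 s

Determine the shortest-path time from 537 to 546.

26 s

Running Dijkstra from 537:
537: 0
551: 10  (via 537)
547: 14  (via 537)
539: 17  (via 551)
530: 18  (via 537)
555: 22  (via 547)
535: 23  (via 547)
546: 26  (via 555)
Shortest route: 537–547–555–546 = 26 s.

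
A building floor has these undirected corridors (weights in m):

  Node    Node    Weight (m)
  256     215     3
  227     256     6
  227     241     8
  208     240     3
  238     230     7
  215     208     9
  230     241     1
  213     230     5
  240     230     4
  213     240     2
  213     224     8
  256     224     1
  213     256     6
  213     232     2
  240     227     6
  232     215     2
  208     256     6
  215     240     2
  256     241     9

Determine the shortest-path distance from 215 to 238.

Shortest distances from 215:
215: 0
240: 2  (via 215)
232: 2  (via 215)
256: 3  (via 215)
213: 4  (via 240)
224: 4  (via 256)
208: 5  (via 240)
230: 6  (via 240)
241: 7  (via 230)
227: 8  (via 240)
238: 13  (via 230)
Shortest route: 215 → 240 → 230 → 238 = 13 m.

13 m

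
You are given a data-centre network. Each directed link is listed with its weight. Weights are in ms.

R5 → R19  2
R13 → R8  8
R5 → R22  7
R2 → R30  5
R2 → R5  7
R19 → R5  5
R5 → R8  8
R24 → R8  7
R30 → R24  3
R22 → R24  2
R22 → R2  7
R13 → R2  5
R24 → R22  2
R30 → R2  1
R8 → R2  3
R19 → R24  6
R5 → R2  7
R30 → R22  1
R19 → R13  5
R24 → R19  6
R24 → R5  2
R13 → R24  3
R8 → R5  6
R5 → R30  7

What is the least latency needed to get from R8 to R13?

13 ms

Compare a few routes:
R8–R5–R19–R13: 6+2+5 = 13
R8–R2–R30–R24–R5–R19–R13: 3+5+3+2+2+5 = 20
R8–R2–R5–R19–R13: 3+7+2+5 = 17
The minimum is 13 ms via R8–R5–R19–R13.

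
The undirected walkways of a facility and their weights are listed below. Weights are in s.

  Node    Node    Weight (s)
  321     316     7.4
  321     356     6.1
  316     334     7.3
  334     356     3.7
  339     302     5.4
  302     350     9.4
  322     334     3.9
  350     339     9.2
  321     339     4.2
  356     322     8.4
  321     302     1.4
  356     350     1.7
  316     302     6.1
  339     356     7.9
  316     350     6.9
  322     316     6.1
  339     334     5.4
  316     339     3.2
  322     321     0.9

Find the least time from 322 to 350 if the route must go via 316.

Best 322 to 316: 322 → 316 costing 6.1
Best 316 to 350: 316 → 350 costing 6.9
Total via 316: 6.1 + 6.9 = 13 s.

13 s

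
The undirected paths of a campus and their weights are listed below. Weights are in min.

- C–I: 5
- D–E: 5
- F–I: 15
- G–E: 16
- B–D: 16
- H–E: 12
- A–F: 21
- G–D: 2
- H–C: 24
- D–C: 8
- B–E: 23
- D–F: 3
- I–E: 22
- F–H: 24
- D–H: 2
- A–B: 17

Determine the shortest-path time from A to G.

26 min

Settle nodes by increasing distance from A:
A: 0
B: 17  (via A)
F: 21  (via A)
D: 24  (via F)
G: 26  (via D)
Shortest route: A → F → D → G = 26 min.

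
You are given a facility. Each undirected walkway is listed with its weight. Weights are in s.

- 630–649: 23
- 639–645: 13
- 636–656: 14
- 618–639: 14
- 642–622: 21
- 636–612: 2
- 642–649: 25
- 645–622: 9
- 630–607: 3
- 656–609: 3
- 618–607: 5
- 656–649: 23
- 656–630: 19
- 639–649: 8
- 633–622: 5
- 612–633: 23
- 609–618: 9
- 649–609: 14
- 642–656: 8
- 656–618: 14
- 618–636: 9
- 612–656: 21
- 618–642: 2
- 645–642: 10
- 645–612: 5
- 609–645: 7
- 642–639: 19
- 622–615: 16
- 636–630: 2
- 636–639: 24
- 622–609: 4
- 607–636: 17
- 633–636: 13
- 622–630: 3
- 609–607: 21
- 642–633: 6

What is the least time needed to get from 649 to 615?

Candidate routes:
649–609–622–615: 14+4+16 = 34
649–609–645–622–615: 14+7+9+16 = 46
649–630–622–615: 23+3+16 = 42
The minimum is 34 s via 649–609–622–615.

34 s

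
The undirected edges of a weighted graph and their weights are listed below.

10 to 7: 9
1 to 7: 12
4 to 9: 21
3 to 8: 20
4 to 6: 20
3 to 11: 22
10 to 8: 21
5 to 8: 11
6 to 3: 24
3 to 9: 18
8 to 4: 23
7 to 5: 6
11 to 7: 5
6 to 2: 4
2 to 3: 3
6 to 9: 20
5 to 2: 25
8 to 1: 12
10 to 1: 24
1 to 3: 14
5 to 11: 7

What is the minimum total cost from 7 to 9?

44

Compare a few routes:
7 - 11 - 3 - 9: 5+22+18 = 45
7 - 1 - 3 - 2 - 6 - 9: 12+14+3+4+20 = 53
7 - 5 - 2 - 3 - 9: 6+25+3+18 = 52
7 - 1 - 3 - 9: 12+14+18 = 44
Cheapest is 7 - 1 - 3 - 9 at 44.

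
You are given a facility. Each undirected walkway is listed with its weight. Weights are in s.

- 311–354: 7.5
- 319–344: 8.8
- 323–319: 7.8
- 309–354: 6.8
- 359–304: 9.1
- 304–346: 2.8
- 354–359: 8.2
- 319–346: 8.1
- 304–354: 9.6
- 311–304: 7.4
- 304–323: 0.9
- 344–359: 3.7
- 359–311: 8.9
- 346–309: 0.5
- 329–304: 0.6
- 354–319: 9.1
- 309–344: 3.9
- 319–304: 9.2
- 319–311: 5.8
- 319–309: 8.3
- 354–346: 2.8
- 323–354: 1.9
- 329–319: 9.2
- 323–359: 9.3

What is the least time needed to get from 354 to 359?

Candidate routes:
354 - 323 - 359: 1.9+9.3 = 11.2
354 - 359: 8.2 = 8.2
354 - 323 - 304 - 359: 1.9+0.9+9.1 = 11.9
354 - 346 - 309 - 344 - 359: 2.8+0.5+3.9+3.7 = 10.9
The minimum is 8.2 s via 354 - 359.

8.2 s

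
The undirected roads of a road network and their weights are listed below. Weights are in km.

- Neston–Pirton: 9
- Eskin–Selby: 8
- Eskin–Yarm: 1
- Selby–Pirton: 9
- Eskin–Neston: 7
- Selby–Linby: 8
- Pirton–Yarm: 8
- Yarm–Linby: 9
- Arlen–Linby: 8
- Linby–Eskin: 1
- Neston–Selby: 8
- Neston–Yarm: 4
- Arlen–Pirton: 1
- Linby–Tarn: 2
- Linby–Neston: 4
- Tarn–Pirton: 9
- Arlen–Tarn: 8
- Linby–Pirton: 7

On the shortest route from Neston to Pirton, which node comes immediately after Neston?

Pirton

Enumerating some paths:
Neston - Pirton: 9 = 9
Neston - Linby - Pirton: 4+7 = 11
Cheapest is Neston - Pirton at 9 km.
So from Neston the first move is to Pirton.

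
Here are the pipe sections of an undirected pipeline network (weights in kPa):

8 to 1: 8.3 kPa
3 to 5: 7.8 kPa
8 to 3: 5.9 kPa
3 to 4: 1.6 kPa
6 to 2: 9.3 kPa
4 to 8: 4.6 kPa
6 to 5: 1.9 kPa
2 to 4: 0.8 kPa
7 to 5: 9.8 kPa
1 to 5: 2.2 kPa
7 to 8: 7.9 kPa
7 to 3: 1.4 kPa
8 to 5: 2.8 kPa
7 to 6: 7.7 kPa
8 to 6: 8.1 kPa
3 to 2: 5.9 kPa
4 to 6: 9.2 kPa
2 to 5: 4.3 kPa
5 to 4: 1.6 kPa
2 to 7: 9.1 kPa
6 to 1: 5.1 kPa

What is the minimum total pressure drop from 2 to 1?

4.6 kPa

Shortest distances from 2:
2: 0
4: 0.8  (via 2)
3: 2.4  (via 4)
5: 2.4  (via 4)
7: 3.8  (via 3)
6: 4.3  (via 5)
1: 4.6  (via 5)
Shortest route: 2 → 4 → 5 → 1 = 4.6 kPa.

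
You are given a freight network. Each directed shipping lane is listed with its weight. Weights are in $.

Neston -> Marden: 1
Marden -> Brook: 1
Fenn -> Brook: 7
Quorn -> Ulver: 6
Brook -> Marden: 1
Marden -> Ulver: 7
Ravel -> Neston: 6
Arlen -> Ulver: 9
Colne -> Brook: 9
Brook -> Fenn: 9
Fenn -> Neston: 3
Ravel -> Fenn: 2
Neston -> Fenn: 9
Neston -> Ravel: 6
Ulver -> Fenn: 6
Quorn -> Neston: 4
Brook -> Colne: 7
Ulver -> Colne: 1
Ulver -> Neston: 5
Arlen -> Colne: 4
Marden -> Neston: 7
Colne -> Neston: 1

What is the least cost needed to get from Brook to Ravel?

Compare a few routes:
Brook–Marden–Ulver–Colne–Neston–Ravel: 1+7+1+1+6 = 16
Brook–Marden–Neston–Ravel: 1+7+6 = 14
Cheapest is Brook–Marden–Neston–Ravel at $14.

$14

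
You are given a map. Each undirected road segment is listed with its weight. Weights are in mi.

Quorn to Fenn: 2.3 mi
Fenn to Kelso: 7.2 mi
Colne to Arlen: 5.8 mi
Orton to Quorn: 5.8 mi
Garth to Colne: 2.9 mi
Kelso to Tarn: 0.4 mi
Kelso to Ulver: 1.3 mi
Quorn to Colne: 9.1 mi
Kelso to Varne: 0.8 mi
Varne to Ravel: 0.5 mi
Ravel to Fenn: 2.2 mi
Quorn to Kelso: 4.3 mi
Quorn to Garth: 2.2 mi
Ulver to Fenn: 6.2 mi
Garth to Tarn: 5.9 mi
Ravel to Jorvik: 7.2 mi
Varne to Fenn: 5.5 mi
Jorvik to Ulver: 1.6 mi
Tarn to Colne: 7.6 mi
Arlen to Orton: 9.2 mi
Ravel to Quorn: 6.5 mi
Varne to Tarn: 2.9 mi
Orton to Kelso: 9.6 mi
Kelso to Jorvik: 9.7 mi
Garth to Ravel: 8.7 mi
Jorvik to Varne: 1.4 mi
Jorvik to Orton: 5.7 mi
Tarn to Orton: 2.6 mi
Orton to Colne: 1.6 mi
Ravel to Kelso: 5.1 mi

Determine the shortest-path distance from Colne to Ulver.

5.9 mi

Compare a few routes:
Colne → Orton → Tarn → Kelso → Ulver: 1.6+2.6+0.4+1.3 = 5.9
Colne → Orton → Tarn → Kelso → Varne → Jorvik → Ulver: 1.6+2.6+0.4+0.8+1.4+1.6 = 8.4
The minimum is 5.9 mi via Colne → Orton → Tarn → Kelso → Ulver.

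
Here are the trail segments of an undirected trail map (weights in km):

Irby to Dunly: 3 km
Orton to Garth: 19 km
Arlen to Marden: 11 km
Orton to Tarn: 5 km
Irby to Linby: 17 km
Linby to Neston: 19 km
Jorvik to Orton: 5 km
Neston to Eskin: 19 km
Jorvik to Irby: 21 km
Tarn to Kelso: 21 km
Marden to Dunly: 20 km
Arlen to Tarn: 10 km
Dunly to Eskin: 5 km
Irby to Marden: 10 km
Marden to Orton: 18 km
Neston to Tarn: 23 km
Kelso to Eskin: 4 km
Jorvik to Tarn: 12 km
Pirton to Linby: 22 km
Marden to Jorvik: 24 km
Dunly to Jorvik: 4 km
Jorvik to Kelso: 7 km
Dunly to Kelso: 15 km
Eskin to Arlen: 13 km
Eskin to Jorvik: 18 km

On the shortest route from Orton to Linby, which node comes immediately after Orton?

Jorvik

Enumerating some paths:
Orton - Jorvik - Dunly - Irby - Linby: 5+4+3+17 = 29
Orton - Jorvik - Irby - Linby: 5+21+17 = 43
Orton - Jorvik - Kelso - Eskin - Dunly - Irby - Linby: 5+7+4+5+3+17 = 41
Orton - Tarn - Jorvik - Dunly - Irby - Linby: 5+12+4+3+17 = 41
Cheapest is Orton - Jorvik - Dunly - Irby - Linby at 29 km.
So from Orton the first move is to Jorvik.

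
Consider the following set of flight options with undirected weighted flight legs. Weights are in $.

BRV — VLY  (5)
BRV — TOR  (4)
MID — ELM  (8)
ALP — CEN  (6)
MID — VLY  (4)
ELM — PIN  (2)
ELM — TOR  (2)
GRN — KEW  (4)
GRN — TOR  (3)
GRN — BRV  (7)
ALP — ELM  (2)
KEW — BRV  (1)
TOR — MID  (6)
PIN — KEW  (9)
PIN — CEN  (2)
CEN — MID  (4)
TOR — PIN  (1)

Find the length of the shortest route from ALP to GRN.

$7

Candidate routes:
ALP–CEN–PIN–TOR–GRN: 6+2+1+3 = 12
ALP–ELM–TOR–GRN: 2+2+3 = 7
ALP–ELM–PIN–TOR–GRN: 2+2+1+3 = 8
Cheapest is ALP–ELM–TOR–GRN at $7.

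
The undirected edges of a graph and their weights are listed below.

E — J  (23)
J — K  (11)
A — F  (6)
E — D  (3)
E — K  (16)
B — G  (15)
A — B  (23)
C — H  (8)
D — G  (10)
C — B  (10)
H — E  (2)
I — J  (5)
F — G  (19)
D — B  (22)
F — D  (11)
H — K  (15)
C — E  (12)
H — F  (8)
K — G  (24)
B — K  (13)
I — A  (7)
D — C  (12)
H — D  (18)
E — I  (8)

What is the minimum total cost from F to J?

18

Candidate routes:
F - H - E - I - J: 8+2+8+5 = 23
F - D - E - I - J: 11+3+8+5 = 27
F - A - I - J: 6+7+5 = 18
F - H - E - J: 8+2+23 = 33
The minimum is 18 via F - A - I - J.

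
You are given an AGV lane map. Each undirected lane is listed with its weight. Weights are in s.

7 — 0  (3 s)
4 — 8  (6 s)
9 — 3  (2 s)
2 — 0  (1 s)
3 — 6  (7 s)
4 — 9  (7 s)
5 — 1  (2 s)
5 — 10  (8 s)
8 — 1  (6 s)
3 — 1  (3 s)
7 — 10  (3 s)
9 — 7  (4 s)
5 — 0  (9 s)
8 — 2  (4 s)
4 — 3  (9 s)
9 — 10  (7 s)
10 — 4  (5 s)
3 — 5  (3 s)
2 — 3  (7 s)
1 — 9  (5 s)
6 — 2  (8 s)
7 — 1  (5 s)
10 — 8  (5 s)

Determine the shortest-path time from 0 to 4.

11 s

Enumerating some paths:
0 → 7 → 9 → 4: 3+4+7 = 14
0 → 2 → 8 → 10 → 4: 1+4+5+5 = 15
0 → 2 → 8 → 4: 1+4+6 = 11
Cheapest is 0 → 2 → 8 → 4 at 11 s.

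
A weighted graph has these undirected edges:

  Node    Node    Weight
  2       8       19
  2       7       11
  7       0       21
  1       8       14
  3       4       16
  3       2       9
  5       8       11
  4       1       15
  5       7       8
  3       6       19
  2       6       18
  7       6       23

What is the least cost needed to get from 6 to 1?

50

Settle nodes by increasing distance from 6:
6: 0
2: 18  (via 6)
3: 19  (via 6)
7: 23  (via 6)
5: 31  (via 7)
4: 35  (via 3)
8: 37  (via 2)
0: 44  (via 7)
1: 50  (via 4)
Shortest route: 6–3–4–1 = 50.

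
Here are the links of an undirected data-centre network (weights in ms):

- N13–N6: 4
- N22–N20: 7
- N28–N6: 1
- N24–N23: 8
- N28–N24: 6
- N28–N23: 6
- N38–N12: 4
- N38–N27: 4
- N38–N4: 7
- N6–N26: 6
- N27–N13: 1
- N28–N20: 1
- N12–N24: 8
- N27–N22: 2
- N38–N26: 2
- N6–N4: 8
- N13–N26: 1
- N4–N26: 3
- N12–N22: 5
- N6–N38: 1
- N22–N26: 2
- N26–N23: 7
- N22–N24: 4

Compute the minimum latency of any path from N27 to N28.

Compare a few routes:
N27 → N13 → N6 → N28: 1+4+1 = 6
N27 → N22 → N26 → N38 → N6 → N28: 2+2+2+1+1 = 8
The minimum is 6 ms via N27 → N13 → N6 → N28.

6 ms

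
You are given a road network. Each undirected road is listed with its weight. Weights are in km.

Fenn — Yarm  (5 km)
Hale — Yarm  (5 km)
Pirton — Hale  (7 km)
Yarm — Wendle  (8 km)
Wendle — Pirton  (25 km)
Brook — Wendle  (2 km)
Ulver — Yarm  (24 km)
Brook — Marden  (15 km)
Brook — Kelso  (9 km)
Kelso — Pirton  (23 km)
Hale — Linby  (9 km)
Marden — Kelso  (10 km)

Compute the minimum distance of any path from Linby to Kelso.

Running Dijkstra from Linby:
Linby: 0
Hale: 9  (via Linby)
Yarm: 14  (via Hale)
Pirton: 16  (via Hale)
Fenn: 19  (via Yarm)
Wendle: 22  (via Yarm)
Brook: 24  (via Wendle)
Kelso: 33  (via Brook)
Shortest route: Linby–Hale–Yarm–Wendle–Brook–Kelso = 33 km.

33 km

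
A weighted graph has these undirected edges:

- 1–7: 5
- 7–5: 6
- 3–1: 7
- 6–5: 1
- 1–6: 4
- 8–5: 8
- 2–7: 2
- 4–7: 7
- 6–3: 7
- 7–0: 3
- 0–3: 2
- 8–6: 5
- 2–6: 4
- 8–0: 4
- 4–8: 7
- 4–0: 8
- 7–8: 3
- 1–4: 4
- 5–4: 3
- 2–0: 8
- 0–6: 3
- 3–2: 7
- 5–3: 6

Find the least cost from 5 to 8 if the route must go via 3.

12

Shortest 5→3: 5–3 = 6
Best 3 to 8: 3–0–8 costing 6
Total via 3: 6 + 6 = 12.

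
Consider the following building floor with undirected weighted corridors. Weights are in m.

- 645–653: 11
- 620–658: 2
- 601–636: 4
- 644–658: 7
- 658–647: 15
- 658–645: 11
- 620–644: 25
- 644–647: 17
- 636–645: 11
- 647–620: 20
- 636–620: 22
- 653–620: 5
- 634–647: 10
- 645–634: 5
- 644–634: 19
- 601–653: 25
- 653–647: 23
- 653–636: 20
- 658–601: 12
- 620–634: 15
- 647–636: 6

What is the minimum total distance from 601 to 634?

Enumerating some paths:
601 → 658 → 620 → 653 → 645 → 634: 12+2+5+11+5 = 35
601 → 636 → 647 → 634: 4+6+10 = 20
601 → 658 → 645 → 634: 12+11+5 = 28
601 → 658 → 620 → 634: 12+2+15 = 29
The minimum is 20 m via 601 → 636 → 647 → 634.

20 m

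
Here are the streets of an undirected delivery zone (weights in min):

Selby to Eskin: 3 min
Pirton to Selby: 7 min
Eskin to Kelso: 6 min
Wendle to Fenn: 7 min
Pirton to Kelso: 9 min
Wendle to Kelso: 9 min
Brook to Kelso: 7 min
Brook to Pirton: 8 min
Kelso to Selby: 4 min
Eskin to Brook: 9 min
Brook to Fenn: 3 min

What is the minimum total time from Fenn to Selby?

14 min

Compare a few routes:
Fenn → Brook → Kelso → Selby: 3+7+4 = 14
Fenn → Brook → Eskin → Selby: 3+9+3 = 15
The minimum is 14 min via Fenn → Brook → Kelso → Selby.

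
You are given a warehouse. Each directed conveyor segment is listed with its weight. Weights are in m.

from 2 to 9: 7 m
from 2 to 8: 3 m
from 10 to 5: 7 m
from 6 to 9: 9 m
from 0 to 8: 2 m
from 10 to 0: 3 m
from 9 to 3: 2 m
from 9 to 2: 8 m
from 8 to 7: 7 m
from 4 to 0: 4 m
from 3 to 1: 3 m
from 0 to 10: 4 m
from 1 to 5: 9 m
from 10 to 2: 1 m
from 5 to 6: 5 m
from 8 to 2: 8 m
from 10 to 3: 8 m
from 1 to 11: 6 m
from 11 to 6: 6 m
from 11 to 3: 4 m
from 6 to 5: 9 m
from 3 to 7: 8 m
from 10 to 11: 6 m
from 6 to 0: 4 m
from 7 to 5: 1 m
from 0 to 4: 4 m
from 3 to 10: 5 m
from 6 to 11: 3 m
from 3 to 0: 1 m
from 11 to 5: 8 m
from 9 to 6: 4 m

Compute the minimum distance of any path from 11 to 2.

Candidate routes:
11 → 3 → 10 → 2: 4+5+1 = 10
11 → 3 → 0 → 8 → 2: 4+1+2+8 = 15
Cheapest is 11 → 3 → 10 → 2 at 10 m.

10 m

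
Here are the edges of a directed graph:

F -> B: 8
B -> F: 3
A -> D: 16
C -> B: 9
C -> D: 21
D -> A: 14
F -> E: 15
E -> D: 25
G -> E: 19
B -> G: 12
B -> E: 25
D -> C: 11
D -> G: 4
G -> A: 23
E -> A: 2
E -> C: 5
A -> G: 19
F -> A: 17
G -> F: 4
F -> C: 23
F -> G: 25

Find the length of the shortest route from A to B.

Running Dijkstra from A:
A: 0
D: 16  (via A)
G: 19  (via A)
F: 23  (via G)
C: 27  (via D)
B: 31  (via F)
Shortest route: A–G–F–B = 31.

31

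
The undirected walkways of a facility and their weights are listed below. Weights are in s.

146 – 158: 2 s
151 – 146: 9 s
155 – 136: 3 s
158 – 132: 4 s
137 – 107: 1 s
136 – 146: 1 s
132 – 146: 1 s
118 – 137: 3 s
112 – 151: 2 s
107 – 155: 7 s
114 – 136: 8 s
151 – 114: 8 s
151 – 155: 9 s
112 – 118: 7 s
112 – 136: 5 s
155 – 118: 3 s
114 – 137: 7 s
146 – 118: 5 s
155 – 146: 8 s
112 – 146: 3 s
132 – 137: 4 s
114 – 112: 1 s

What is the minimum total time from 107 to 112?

Compare a few routes:
107–137–118–112: 1+3+7 = 11
107–137–132–146–136–112: 1+4+1+1+5 = 12
107–137–132–146–112: 1+4+1+3 = 9
The minimum is 9 s via 107–137–132–146–112.

9 s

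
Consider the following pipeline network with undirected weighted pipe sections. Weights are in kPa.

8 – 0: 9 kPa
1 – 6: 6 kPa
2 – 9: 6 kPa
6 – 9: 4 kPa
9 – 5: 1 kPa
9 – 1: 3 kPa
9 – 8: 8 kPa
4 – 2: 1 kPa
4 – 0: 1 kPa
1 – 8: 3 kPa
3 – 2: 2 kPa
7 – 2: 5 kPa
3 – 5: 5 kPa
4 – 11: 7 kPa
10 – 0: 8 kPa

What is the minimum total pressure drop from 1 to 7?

14 kPa

Running Dijkstra from 1:
1: 0
8: 3  (via 1)
9: 3  (via 1)
5: 4  (via 9)
6: 6  (via 1)
2: 9  (via 9)
3: 9  (via 5)
4: 10  (via 2)
0: 11  (via 4)
7: 14  (via 2)
Shortest route: 1–9–2–7 = 14 kPa.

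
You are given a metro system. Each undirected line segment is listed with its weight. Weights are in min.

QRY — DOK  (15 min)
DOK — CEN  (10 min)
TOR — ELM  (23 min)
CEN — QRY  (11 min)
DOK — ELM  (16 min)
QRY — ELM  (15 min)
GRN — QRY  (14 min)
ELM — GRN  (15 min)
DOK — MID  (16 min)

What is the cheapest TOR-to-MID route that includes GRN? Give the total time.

83 min

Best TOR to GRN: TOR–ELM–GRN costing 38
Best GRN to MID: GRN–QRY–DOK–MID costing 45
Total via GRN: 38 + 45 = 83 min.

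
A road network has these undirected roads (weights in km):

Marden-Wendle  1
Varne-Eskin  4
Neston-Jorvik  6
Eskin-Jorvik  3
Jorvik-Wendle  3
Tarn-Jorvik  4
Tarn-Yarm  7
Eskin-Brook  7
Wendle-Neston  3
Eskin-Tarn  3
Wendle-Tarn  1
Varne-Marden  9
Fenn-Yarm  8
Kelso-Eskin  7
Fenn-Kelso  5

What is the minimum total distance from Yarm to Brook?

Enumerating some paths:
Yarm → Tarn → Jorvik → Eskin → Brook: 7+4+3+7 = 21
Yarm → Fenn → Kelso → Eskin → Brook: 8+5+7+7 = 27
Yarm → Tarn → Eskin → Brook: 7+3+7 = 17
Yarm → Tarn → Wendle → Jorvik → Eskin → Brook: 7+1+3+3+7 = 21
The minimum is 17 km via Yarm → Tarn → Eskin → Brook.

17 km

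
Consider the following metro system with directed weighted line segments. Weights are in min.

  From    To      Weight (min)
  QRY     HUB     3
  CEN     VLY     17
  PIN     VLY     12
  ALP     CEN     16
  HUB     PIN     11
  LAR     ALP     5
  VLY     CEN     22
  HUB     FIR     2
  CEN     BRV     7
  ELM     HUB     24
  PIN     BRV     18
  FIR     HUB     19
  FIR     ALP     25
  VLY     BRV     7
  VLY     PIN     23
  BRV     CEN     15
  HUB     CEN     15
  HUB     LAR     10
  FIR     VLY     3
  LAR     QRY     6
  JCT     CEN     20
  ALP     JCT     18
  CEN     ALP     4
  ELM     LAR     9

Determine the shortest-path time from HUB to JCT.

Enumerating some paths:
HUB → LAR → ALP → JCT: 10+5+18 = 33
HUB → CEN → ALP → JCT: 15+4+18 = 37
HUB → FIR → ALP → JCT: 2+25+18 = 45
The minimum is 33 min via HUB → LAR → ALP → JCT.

33 min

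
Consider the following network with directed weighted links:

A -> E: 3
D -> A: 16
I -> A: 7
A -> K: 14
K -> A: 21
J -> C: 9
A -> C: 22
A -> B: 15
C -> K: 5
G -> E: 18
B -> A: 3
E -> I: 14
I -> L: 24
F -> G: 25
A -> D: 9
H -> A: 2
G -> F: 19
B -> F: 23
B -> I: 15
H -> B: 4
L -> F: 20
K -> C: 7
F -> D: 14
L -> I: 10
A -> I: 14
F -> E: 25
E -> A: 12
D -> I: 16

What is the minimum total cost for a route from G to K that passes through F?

63

Best G to F: G–F costing 19
Best F to K: F–D–A–K costing 44
Total via F: 19 + 44 = 63.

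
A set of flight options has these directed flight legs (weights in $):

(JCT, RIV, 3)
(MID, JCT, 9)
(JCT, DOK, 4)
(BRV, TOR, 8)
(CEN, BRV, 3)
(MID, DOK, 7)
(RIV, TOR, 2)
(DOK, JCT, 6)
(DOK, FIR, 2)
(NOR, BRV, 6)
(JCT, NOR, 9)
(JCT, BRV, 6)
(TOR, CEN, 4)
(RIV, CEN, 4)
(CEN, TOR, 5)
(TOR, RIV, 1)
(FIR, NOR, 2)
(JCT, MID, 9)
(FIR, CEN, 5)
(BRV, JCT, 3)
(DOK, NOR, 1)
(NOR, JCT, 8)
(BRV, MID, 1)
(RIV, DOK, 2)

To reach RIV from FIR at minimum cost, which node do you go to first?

Candidate routes:
FIR - CEN - TOR - RIV: 5+5+1 = 11
FIR - CEN - BRV - JCT - RIV: 5+3+3+3 = 14
FIR - NOR - JCT - RIV: 2+8+3 = 13
The minimum is $11 via FIR - CEN - TOR - RIV.
So from FIR the first move is to CEN.

CEN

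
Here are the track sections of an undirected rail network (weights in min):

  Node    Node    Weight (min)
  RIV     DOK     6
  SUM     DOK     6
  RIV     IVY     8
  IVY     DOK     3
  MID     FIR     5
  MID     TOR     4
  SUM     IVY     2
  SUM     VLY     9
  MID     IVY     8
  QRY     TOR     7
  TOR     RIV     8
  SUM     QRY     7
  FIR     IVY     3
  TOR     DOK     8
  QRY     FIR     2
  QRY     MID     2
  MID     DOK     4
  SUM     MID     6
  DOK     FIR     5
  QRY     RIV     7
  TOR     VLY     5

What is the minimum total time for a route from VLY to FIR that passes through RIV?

22 min

Shortest VLY→RIV: VLY–TOR–RIV = 13
Shortest RIV→FIR: RIV–QRY–FIR = 9
Total via RIV: 13 + 9 = 22 min.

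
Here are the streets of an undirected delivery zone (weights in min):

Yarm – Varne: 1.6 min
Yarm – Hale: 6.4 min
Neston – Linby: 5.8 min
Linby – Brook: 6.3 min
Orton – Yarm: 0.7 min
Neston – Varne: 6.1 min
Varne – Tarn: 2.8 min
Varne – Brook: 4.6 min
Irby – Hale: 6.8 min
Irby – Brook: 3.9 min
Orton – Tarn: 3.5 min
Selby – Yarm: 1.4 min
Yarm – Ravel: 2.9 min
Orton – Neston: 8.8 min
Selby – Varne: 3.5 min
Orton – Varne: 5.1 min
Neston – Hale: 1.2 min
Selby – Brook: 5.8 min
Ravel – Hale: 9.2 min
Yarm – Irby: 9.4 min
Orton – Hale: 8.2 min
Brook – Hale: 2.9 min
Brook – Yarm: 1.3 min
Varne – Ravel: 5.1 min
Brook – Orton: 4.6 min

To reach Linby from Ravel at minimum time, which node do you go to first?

Yarm

Enumerating some paths:
Ravel - Yarm - Brook - Linby: 2.9+1.3+6.3 = 10.5
Ravel - Varne - Yarm - Brook - Linby: 5.1+1.6+1.3+6.3 = 14.3
Ravel - Yarm - Brook - Hale - Neston - Linby: 2.9+1.3+2.9+1.2+5.8 = 14.1
The minimum is 10.5 min via Ravel - Yarm - Brook - Linby.
So from Ravel the first move is to Yarm.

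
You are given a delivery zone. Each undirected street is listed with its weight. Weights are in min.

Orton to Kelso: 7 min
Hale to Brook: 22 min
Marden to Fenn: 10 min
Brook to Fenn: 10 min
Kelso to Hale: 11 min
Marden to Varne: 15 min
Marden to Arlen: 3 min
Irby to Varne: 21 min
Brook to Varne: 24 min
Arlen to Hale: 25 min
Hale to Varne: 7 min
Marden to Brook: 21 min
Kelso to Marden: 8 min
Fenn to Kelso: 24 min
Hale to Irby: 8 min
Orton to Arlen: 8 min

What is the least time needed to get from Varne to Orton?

Shortest distances from Varne:
Varne: 0
Hale: 7  (via Varne)
Irby: 15  (via Hale)
Marden: 15  (via Varne)
Kelso: 18  (via Hale)
Arlen: 18  (via Marden)
Brook: 24  (via Varne)
Fenn: 25  (via Marden)
Orton: 25  (via Kelso)
Shortest route: Varne → Hale → Kelso → Orton = 25 min.

25 min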